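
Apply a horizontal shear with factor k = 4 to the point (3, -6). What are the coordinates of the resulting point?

Shear matrix for horizontal shear with factor k = 4:
[[1, 4], [0, 1]]
Result: (3, -6) → (-21, -6)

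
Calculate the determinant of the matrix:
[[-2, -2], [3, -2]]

For a 2×2 matrix [[a, b], [c, d]], det = ad - bc
det = (-2)(-2) - (-2)(3) = 4 - -6 = 10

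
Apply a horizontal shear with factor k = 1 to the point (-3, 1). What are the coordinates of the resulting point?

Shear matrix for horizontal shear with factor k = 1:
[[1, 1], [0, 1]]
Result: (-3, 1) → (-2, 1)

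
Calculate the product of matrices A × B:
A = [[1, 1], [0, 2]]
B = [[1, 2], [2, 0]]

Matrix multiplication:
C[0][0] = 1×1 + 1×2 = 3
C[0][1] = 1×2 + 1×0 = 2
C[1][0] = 0×1 + 2×2 = 4
C[1][1] = 0×2 + 2×0 = 0
Result: [[3, 2], [4, 0]]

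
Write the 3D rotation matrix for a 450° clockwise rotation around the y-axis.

Rotation matrix for clockwise 450° around y-axis:
A clockwise rotation by 450° is a counterclockwise rotation by -450°.
cos(-450°) = 0, sin(-450°) = -1
Result: [[0, 0, -1], [0, 1, 0], [1, 0, 0]]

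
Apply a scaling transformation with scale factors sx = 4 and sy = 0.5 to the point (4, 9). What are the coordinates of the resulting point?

Scaling matrix:
[[4, 0], [0, 0.50]]
Result: (4 × 4, 9 × 0.5) = (16, 4.5)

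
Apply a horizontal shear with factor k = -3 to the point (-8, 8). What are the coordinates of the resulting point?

Shear matrix for horizontal shear with factor k = -3:
[[1, -3], [0, 1]]
Result: (-8, 8) → (-32, 8)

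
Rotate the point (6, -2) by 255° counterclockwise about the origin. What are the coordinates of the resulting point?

Rotation matrix for 255°: [[cos 255°, -sin 255°], [sin 255°, cos 255°]] ≈ [[-0.258819, 0.965926], [-0.965926, -0.258819]]
[[-0.258819, 0.965926], [-0.965926, -0.258819]] × [6, -2]ᵀ ≈ [-3.4848, -5.2779]ᵀ
Result: (-3.4848, -5.2779)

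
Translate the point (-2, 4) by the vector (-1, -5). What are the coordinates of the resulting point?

Translation by (-1, -5) (homogeneous matrix [[1, 0, -1], [0, 1, -5], [0, 0, 1]]):
x' = -2 + -1 = -3
y' = 4 + -5 = -1
Result: (-3, -1)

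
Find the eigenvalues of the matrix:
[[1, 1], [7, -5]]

Characteristic equation: det(A - λI) = 0
λ² - (trace)λ + (det) = 0
trace = 1 + -5 = -4, det = (1)(-5) - (1)(7) = -12
λ² - (-4)λ + (-12) = 0
λ = (-4 ± √((-4)² - 4·(-12))) / 2 = (-4 ± √64) / 2
Solving: λ = -6, 2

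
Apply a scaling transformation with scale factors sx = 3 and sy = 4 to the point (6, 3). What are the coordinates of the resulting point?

Scaling matrix:
[[3, 0], [0, 4]]
Result: (6 × 3, 3 × 4) = (18, 12)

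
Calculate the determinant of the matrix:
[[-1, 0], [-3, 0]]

For a 2×2 matrix [[a, b], [c, d]], det = ad - bc
det = (-1)(0) - (0)(-3) = 0 - 0 = 0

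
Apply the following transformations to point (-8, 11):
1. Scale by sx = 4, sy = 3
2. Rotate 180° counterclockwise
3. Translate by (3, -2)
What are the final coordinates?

Step 1: Scale → (-32, 33)
Step 2: Rotate 180° → (32, -33)
Step 3: Translate → (35, -35)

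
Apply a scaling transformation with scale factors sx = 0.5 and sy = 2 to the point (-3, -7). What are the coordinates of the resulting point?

Scaling matrix:
[[0.50, 0], [0, 2]]
Result: (-3 × 0.5, -7 × 2) = (-1.5, -14)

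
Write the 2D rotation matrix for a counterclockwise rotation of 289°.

Rotation matrix formula: [[cos θ, -sin θ], [sin θ, cos θ]]
For θ = 289°:
cos(289°) = 0.3256
sin(289°) = -0.9455
Result: [[0.3256, 0.9455], [-0.9455, 0.3256]]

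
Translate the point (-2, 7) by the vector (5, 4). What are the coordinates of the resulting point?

Translation by (5, 4) (homogeneous matrix [[1, 0, 5], [0, 1, 4], [0, 0, 1]]):
x' = -2 + 5 = 3
y' = 7 + 4 = 11
Result: (3, 11)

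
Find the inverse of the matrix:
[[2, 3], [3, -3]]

For [[a,b],[c,d]], inverse = (1/det)·[[d,-b],[-c,a]]
det = (2)(-3) - (3)(3) = -6 - 9 = -15
Inverse = (1/-15)·[[-3, -3], [-3, 2]]
= [[1/5, 1/5], [1/5, -2/15]]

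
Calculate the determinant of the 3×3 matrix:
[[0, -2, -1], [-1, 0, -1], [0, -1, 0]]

Expansion along first row:
det = 0·det([[0,-1],[-1,0]]) - -2·det([[-1,-1],[0,0]]) + -1·det([[-1,0],[0,-1]])
    = 0·(0·0 - -1·-1) - -2·(-1·0 - -1·0) + -1·(-1·-1 - 0·0)
    = 0·-1 - -2·0 + -1·1
    = 0 + 0 + -1 = -1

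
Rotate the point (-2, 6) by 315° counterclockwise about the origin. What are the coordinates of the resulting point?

Rotation matrix for 315°: [[cos 315°, -sin 315°], [sin 315°, cos 315°]] ≈ [[0.707107, 0.707107], [-0.707107, 0.707107]]
[[0.707107, 0.707107], [-0.707107, 0.707107]] × [-2, 6]ᵀ ≈ [2.8284, 5.6569]ᵀ
Result: (2.8284, 5.6569)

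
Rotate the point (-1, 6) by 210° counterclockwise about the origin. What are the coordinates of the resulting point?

Rotation matrix for 210°: [[cos 210°, -sin 210°], [sin 210°, cos 210°]] ≈ [[-0.866025, 0.500000], [-0.500000, -0.866025]]
[[-0.866025, 0.500000], [-0.500000, -0.866025]] × [-1, 6]ᵀ ≈ [3.8660, -4.6962]ᵀ
Result: (3.8660, -4.6962)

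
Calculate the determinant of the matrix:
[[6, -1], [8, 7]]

For a 2×2 matrix [[a, b], [c, d]], det = ad - bc
det = (6)(7) - (-1)(8) = 42 - -8 = 50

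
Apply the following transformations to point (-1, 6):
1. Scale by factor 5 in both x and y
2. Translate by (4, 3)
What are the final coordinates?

Step 1: Scale (-1, 6) by 5 → (-5, 30)
Step 2: Translate by (4, 3) → (-1, 33)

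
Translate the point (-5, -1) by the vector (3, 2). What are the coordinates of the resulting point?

Translation by (3, 2) (homogeneous matrix [[1, 0, 3], [0, 1, 2], [0, 0, 1]]):
x' = -5 + 3 = -2
y' = -1 + 2 = 1
Result: (-2, 1)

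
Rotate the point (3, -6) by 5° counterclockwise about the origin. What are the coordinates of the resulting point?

Rotation matrix for 5°: [[cos 5°, -sin 5°], [sin 5°, cos 5°]] ≈ [[0.996195, -0.087156], [0.087156, 0.996195]]
[[0.996195, -0.087156], [0.087156, 0.996195]] × [3, -6]ᵀ ≈ [3.5115, -5.7157]ᵀ
Result: (3.5115, -5.7157)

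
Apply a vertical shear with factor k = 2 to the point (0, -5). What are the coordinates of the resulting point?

Shear matrix for vertical shear with factor k = 2:
[[1, 0], [2, 1]]
Result: (0, -5) → (0, -5)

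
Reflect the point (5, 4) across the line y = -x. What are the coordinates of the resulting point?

Reflection across line y = -x: (5, 4) → (-4, -5)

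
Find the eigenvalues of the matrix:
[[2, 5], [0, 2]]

Characteristic equation: det(A - λI) = 0
λ² - (trace)λ + (det) = 0
trace = 2 + 2 = 4, det = (2)(2) - (5)(0) = 4
λ² - (4)λ + (4) = 0
λ = (4 ± √((4)² - 4·(4))) / 2 = (4 ± √0) / 2
Solving: λ = 2, 2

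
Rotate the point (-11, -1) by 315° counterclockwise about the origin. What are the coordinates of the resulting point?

Rotation matrix for 315°: [[cos 315°, -sin 315°], [sin 315°, cos 315°]] ≈ [[0.707107, 0.707107], [-0.707107, 0.707107]]
[[0.707107, 0.707107], [-0.707107, 0.707107]] × [-11, -1]ᵀ ≈ [-8.4853, 7.0711]ᵀ
Result: (-8.4853, 7.0711)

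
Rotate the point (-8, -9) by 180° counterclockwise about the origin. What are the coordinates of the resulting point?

Rotation matrix for 180°: [[cos 180°, -sin 180°], [sin 180°, cos 180°]] = [[-1, 0], [0, -1]]
[[-1, 0], [0, -1]] × [-8, -9]ᵀ = [8, 9]ᵀ
Result: (8, 9)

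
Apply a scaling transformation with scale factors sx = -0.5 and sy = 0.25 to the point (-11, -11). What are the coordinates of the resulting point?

Scaling matrix:
[[-0.50, 0], [0, 0.25]]
Result: (-11 × -0.5, -11 × 0.25) = (5.5, -2.75)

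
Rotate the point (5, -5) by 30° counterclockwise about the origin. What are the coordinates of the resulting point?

Rotation matrix for 30°: [[cos 30°, -sin 30°], [sin 30°, cos 30°]] ≈ [[0.866025, -0.500000], [0.500000, 0.866025]]
[[0.866025, -0.500000], [0.500000, 0.866025]] × [5, -5]ᵀ ≈ [6.8301, -1.8301]ᵀ
Result: (6.8301, -1.8301)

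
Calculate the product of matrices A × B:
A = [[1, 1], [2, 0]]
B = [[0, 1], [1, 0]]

Matrix multiplication:
C[0][0] = 1×0 + 1×1 = 1
C[0][1] = 1×1 + 1×0 = 1
C[1][0] = 2×0 + 0×1 = 0
C[1][1] = 2×1 + 0×0 = 2
Result: [[1, 1], [0, 2]]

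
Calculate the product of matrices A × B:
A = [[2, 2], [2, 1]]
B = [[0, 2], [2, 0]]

Matrix multiplication:
C[0][0] = 2×0 + 2×2 = 4
C[0][1] = 2×2 + 2×0 = 4
C[1][0] = 2×0 + 1×2 = 2
C[1][1] = 2×2 + 1×0 = 4
Result: [[4, 4], [2, 4]]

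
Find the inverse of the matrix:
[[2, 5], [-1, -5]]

For [[a,b],[c,d]], inverse = (1/det)·[[d,-b],[-c,a]]
det = (2)(-5) - (5)(-1) = -10 - -5 = -5
Inverse = (1/-5)·[[-5, -5], [1, 2]]
= [[1, 1], [-1/5, -2/5]]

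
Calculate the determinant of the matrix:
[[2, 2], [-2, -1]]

For a 2×2 matrix [[a, b], [c, d]], det = ad - bc
det = (2)(-1) - (2)(-2) = -2 - -4 = 2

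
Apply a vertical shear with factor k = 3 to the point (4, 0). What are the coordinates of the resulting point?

Shear matrix for vertical shear with factor k = 3:
[[1, 0], [3, 1]]
Result: (4, 0) → (4, 12)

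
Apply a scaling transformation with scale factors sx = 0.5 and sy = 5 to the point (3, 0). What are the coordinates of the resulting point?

Scaling matrix:
[[0.50, 0], [0, 5]]
Result: (3 × 0.5, 0 × 5) = (1.5, 0)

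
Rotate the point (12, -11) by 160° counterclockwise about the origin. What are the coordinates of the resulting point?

Rotation matrix for 160°: [[cos 160°, -sin 160°], [sin 160°, cos 160°]] ≈ [[-0.939693, -0.342020], [0.342020, -0.939693]]
[[-0.939693, -0.342020], [0.342020, -0.939693]] × [12, -11]ᵀ ≈ [-7.5141, 14.4409]ᵀ
Result: (-7.5141, 14.4409)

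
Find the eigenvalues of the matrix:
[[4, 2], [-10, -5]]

Characteristic equation: det(A - λI) = 0
λ² - (trace)λ + (det) = 0
trace = 4 + -5 = -1, det = (4)(-5) - (2)(-10) = 0
λ² - (-1)λ + (0) = 0
λ = (-1 ± √((-1)² - 4·(0))) / 2 = (-1 ± √1) / 2
Solving: λ = -1, 0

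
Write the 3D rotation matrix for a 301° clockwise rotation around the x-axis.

Rotation matrix for clockwise 301° around x-axis:
A clockwise rotation by 301° is a counterclockwise rotation by -301°.
cos(-301°) = 0.5150, sin(-301°) = 0.8572
Result: [[1, 0, 0], [0, 0.5150, -0.8572], [0, 0.8572, 0.5150]]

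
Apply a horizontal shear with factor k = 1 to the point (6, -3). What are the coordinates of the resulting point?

Shear matrix for horizontal shear with factor k = 1:
[[1, 1], [0, 1]]
Result: (6, -3) → (3, -3)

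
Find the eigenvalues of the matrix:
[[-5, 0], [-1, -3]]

Characteristic equation: det(A - λI) = 0
λ² - (trace)λ + (det) = 0
trace = -5 + -3 = -8, det = (-5)(-3) - (0)(-1) = 15
λ² - (-8)λ + (15) = 0
λ = (-8 ± √((-8)² - 4·(15))) / 2 = (-8 ± √4) / 2
Solving: λ = -5, -3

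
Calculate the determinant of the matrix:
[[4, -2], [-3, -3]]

For a 2×2 matrix [[a, b], [c, d]], det = ad - bc
det = (4)(-3) - (-2)(-3) = -12 - 6 = -18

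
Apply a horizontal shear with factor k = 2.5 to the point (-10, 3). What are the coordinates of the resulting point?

Shear matrix for horizontal shear with factor k = 2.5:
[[1, 2.50], [0, 1]]
Result: (-10, 3) → (-2.5, 3)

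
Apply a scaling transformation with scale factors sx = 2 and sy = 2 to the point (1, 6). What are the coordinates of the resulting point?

Scaling matrix:
[[2, 0], [0, 2]]
Result: (1 × 2, 6 × 2) = (2, 12)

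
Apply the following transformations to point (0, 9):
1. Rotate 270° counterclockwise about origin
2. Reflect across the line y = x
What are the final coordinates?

Step 1: Rotate 270° → (9, 0)
Step 2: Reflect across line y = x → (0, 9)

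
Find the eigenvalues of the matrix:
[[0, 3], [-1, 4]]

Characteristic equation: det(A - λI) = 0
λ² - (trace)λ + (det) = 0
trace = 0 + 4 = 4, det = (0)(4) - (3)(-1) = 3
λ² - (4)λ + (3) = 0
λ = (4 ± √((4)² - 4·(3))) / 2 = (4 ± √4) / 2
Solving: λ = 1, 3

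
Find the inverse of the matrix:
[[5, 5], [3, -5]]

For [[a,b],[c,d]], inverse = (1/det)·[[d,-b],[-c,a]]
det = (5)(-5) - (5)(3) = -25 - 15 = -40
Inverse = (1/-40)·[[-5, -5], [-3, 5]]
= [[1/8, 1/8], [3/40, -1/8]]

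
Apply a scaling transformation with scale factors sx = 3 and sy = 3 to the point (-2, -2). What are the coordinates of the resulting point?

Scaling matrix:
[[3, 0], [0, 3]]
Result: (-2 × 3, -2 × 3) = (-6, -6)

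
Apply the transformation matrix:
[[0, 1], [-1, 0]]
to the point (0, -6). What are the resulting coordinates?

Matrix multiplication:
[[0, 1], [-1, 0]] × [0, -6]ᵀ
= [(0)(0) + (1)(-6), (-1)(0) + (0)(-6)]ᵀ
= [-6, 0]ᵀ
Result: (-6, 0)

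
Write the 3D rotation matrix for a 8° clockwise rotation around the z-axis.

Rotation matrix for clockwise 8° around z-axis:
A clockwise rotation by 8° is a counterclockwise rotation by -8°.
cos(-8°) = 0.9903, sin(-8°) = -0.1392
Result: [[0.9903, 0.1392, 0], [-0.1392, 0.9903, 0], [0, 0, 1]]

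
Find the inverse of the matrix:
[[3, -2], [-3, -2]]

For [[a,b],[c,d]], inverse = (1/det)·[[d,-b],[-c,a]]
det = (3)(-2) - (-2)(-3) = -6 - 6 = -12
Inverse = (1/-12)·[[-2, 2], [3, 3]]
= [[1/6, -1/6], [-1/4, -1/4]]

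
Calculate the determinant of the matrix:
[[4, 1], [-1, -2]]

For a 2×2 matrix [[a, b], [c, d]], det = ad - bc
det = (4)(-2) - (1)(-1) = -8 - -1 = -7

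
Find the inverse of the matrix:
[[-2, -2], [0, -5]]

For [[a,b],[c,d]], inverse = (1/det)·[[d,-b],[-c,a]]
det = (-2)(-5) - (-2)(0) = 10 - 0 = 10
Inverse = (1/10)·[[-5, 2], [0, -2]]
= [[-1/2, 1/5], [0, -1/5]]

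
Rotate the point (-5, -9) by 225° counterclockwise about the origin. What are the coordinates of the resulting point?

Rotation matrix for 225°: [[cos 225°, -sin 225°], [sin 225°, cos 225°]] ≈ [[-0.707107, 0.707107], [-0.707107, -0.707107]]
[[-0.707107, 0.707107], [-0.707107, -0.707107]] × [-5, -9]ᵀ ≈ [-2.8284, 9.8995]ᵀ
Result: (-2.8284, 9.8995)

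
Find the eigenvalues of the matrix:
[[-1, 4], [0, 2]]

Characteristic equation: det(A - λI) = 0
λ² - (trace)λ + (det) = 0
trace = -1 + 2 = 1, det = (-1)(2) - (4)(0) = -2
λ² - (1)λ + (-2) = 0
λ = (1 ± √((1)² - 4·(-2))) / 2 = (1 ± √9) / 2
Solving: λ = -1, 2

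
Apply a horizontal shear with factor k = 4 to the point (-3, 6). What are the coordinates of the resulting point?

Shear matrix for horizontal shear with factor k = 4:
[[1, 4], [0, 1]]
Result: (-3, 6) → (21, 6)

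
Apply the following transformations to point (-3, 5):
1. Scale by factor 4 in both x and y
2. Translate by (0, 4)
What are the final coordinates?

Step 1: Scale (-3, 5) by 4 → (-12, 20)
Step 2: Translate by (0, 4) → (-12, 24)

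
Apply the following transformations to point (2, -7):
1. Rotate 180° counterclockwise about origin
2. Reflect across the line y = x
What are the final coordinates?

Step 1: Rotate 180° → (-2, 7)
Step 2: Reflect across line y = x → (7, -2)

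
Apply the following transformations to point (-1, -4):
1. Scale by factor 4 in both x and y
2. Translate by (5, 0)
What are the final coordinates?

Step 1: Scale (-1, -4) by 4 → (-4, -16)
Step 2: Translate by (5, 0) → (1, -16)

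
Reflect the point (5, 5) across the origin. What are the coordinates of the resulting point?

Reflection across origin: (5, 5) → (-5, -5)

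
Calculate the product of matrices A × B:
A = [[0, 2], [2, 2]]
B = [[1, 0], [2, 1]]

Matrix multiplication:
C[0][0] = 0×1 + 2×2 = 4
C[0][1] = 0×0 + 2×1 = 2
C[1][0] = 2×1 + 2×2 = 6
C[1][1] = 2×0 + 2×1 = 2
Result: [[4, 2], [6, 2]]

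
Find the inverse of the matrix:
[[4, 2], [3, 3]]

For [[a,b],[c,d]], inverse = (1/det)·[[d,-b],[-c,a]]
det = (4)(3) - (2)(3) = 12 - 6 = 6
Inverse = (1/6)·[[3, -2], [-3, 4]]
= [[1/2, -1/3], [-1/2, 2/3]]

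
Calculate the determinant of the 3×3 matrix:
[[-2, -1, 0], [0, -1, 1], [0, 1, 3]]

Expansion along first row:
det = -2·det([[-1,1],[1,3]]) - -1·det([[0,1],[0,3]]) + 0·det([[0,-1],[0,1]])
    = -2·(-1·3 - 1·1) - -1·(0·3 - 1·0) + 0·(0·1 - -1·0)
    = -2·-4 - -1·0 + 0·0
    = 8 + 0 + 0 = 8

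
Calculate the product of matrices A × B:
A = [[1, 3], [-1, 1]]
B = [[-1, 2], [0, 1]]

Matrix multiplication:
C[0][0] = 1×-1 + 3×0 = -1
C[0][1] = 1×2 + 3×1 = 5
C[1][0] = -1×-1 + 1×0 = 1
C[1][1] = -1×2 + 1×1 = -1
Result: [[-1, 5], [1, -1]]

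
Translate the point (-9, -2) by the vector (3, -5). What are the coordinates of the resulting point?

Translation by (3, -5) (homogeneous matrix [[1, 0, 3], [0, 1, -5], [0, 0, 1]]):
x' = -9 + 3 = -6
y' = -2 + -5 = -7
Result: (-6, -7)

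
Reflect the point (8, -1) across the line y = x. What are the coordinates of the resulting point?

Reflection across line y = x: (8, -1) → (-1, 8)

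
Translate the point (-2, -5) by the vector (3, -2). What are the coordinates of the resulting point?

Translation by (3, -2) (homogeneous matrix [[1, 0, 3], [0, 1, -2], [0, 0, 1]]):
x' = -2 + 3 = 1
y' = -5 + -2 = -7
Result: (1, -7)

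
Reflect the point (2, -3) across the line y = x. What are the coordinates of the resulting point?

Reflection across line y = x: (2, -3) → (-3, 2)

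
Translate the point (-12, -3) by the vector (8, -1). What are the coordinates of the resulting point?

Translation by (8, -1) (homogeneous matrix [[1, 0, 8], [0, 1, -1], [0, 0, 1]]):
x' = -12 + 8 = -4
y' = -3 + -1 = -4
Result: (-4, -4)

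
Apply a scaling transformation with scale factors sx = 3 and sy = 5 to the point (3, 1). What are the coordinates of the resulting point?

Scaling matrix:
[[3, 0], [0, 5]]
Result: (3 × 3, 1 × 5) = (9, 5)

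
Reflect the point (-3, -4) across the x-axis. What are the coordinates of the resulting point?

Reflection across x-axis: (-3, -4) → (-3, 4)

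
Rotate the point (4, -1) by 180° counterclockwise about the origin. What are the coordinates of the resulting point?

Rotation matrix for 180°: [[cos 180°, -sin 180°], [sin 180°, cos 180°]] = [[-1, 0], [0, -1]]
[[-1, 0], [0, -1]] × [4, -1]ᵀ = [-4, 1]ᵀ
Result: (-4, 1)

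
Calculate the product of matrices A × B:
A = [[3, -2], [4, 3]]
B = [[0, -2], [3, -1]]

Matrix multiplication:
C[0][0] = 3×0 + -2×3 = -6
C[0][1] = 3×-2 + -2×-1 = -4
C[1][0] = 4×0 + 3×3 = 9
C[1][1] = 4×-2 + 3×-1 = -11
Result: [[-6, -4], [9, -11]]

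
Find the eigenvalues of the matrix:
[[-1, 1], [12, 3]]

Characteristic equation: det(A - λI) = 0
λ² - (trace)λ + (det) = 0
trace = -1 + 3 = 2, det = (-1)(3) - (1)(12) = -15
λ² - (2)λ + (-15) = 0
λ = (2 ± √((2)² - 4·(-15))) / 2 = (2 ± √64) / 2
Solving: λ = -3, 5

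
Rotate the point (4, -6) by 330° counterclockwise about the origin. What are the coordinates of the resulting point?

Rotation matrix for 330°: [[cos 330°, -sin 330°], [sin 330°, cos 330°]] ≈ [[0.866025, 0.500000], [-0.500000, 0.866025]]
[[0.866025, 0.500000], [-0.500000, 0.866025]] × [4, -6]ᵀ ≈ [0.4641, -7.1962]ᵀ
Result: (0.4641, -7.1962)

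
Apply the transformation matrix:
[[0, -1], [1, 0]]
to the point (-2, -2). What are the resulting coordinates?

Matrix multiplication:
[[0, -1], [1, 0]] × [-2, -2]ᵀ
= [(0)(-2) + (-1)(-2), (1)(-2) + (0)(-2)]ᵀ
= [2, -2]ᵀ
Result: (2, -2)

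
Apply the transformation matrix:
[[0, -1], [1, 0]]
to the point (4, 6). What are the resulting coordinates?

Matrix multiplication:
[[0, -1], [1, 0]] × [4, 6]ᵀ
= [(0)(4) + (-1)(6), (1)(4) + (0)(6)]ᵀ
= [-6, 4]ᵀ
Result: (-6, 4)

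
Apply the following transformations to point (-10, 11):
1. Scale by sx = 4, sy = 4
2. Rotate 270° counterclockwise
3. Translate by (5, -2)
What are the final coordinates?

Step 1: Scale → (-40, 44)
Step 2: Rotate 270° → (44, 40)
Step 3: Translate → (49, 38)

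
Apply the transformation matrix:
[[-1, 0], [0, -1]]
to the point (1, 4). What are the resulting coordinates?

Matrix multiplication:
[[-1, 0], [0, -1]] × [1, 4]ᵀ
= [(-1)(1) + (0)(4), (0)(1) + (-1)(4)]ᵀ
= [-1, -4]ᵀ
Result: (-1, -4)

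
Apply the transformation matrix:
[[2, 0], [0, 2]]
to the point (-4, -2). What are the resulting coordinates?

Matrix multiplication:
[[2, 0], [0, 2]] × [-4, -2]ᵀ
= [(2)(-4) + (0)(-2), (0)(-4) + (2)(-2)]ᵀ
= [-8, -4]ᵀ
Result: (-8, -4)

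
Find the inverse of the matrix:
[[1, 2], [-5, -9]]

For [[a,b],[c,d]], inverse = (1/det)·[[d,-b],[-c,a]]
det = (1)(-9) - (2)(-5) = -9 - -10 = 1
Inverse = [[-9, -2], [5, 1]]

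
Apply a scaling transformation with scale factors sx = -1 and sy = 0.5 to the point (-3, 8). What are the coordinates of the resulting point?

Scaling matrix:
[[-1, 0], [0, 0.50]]
Result: (-3 × -1, 8 × 0.5) = (3, 4)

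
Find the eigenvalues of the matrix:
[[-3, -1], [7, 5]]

Characteristic equation: det(A - λI) = 0
λ² - (trace)λ + (det) = 0
trace = -3 + 5 = 2, det = (-3)(5) - (-1)(7) = -8
λ² - (2)λ + (-8) = 0
λ = (2 ± √((2)² - 4·(-8))) / 2 = (2 ± √36) / 2
Solving: λ = -2, 4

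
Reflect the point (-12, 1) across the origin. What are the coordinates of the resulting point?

Reflection across origin: (-12, 1) → (12, -1)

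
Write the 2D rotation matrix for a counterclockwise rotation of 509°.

Rotation matrix formula: [[cos θ, -sin θ], [sin θ, cos θ]]
For θ = 509°:
cos(509°) = -0.8572
sin(509°) = 0.5150
Result: [[-0.8572, -0.5150], [0.5150, -0.8572]]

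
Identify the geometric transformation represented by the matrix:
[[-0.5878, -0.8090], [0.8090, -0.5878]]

This matrix represents: rotation by 126° counterclockwise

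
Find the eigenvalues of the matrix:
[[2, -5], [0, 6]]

Characteristic equation: det(A - λI) = 0
λ² - (trace)λ + (det) = 0
trace = 2 + 6 = 8, det = (2)(6) - (-5)(0) = 12
λ² - (8)λ + (12) = 0
λ = (8 ± √((8)² - 4·(12))) / 2 = (8 ± √16) / 2
Solving: λ = 2, 6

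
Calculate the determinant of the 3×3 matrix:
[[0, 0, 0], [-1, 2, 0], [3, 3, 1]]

Expansion along first row:
det = 0·det([[2,0],[3,1]]) - 0·det([[-1,0],[3,1]]) + 0·det([[-1,2],[3,3]])
    = 0·(2·1 - 0·3) - 0·(-1·1 - 0·3) + 0·(-1·3 - 2·3)
    = 0·2 - 0·-1 + 0·-9
    = 0 + 0 + 0 = 0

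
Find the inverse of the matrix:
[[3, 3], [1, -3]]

For [[a,b],[c,d]], inverse = (1/det)·[[d,-b],[-c,a]]
det = (3)(-3) - (3)(1) = -9 - 3 = -12
Inverse = (1/-12)·[[-3, -3], [-1, 3]]
= [[1/4, 1/4], [1/12, -1/4]]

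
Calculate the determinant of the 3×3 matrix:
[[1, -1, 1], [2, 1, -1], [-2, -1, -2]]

Expansion along first row:
det = 1·det([[1,-1],[-1,-2]]) - -1·det([[2,-1],[-2,-2]]) + 1·det([[2,1],[-2,-1]])
    = 1·(1·-2 - -1·-1) - -1·(2·-2 - -1·-2) + 1·(2·-1 - 1·-2)
    = 1·-3 - -1·-6 + 1·0
    = -3 + -6 + 0 = -9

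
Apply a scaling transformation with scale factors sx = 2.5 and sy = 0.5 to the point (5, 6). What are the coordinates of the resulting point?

Scaling matrix:
[[2.50, 0], [0, 0.50]]
Result: (5 × 2.5, 6 × 0.5) = (12.5, 3)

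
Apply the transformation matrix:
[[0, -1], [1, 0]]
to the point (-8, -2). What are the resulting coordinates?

Matrix multiplication:
[[0, -1], [1, 0]] × [-8, -2]ᵀ
= [(0)(-8) + (-1)(-2), (1)(-8) + (0)(-2)]ᵀ
= [2, -8]ᵀ
Result: (2, -8)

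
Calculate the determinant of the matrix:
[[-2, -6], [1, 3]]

For a 2×2 matrix [[a, b], [c, d]], det = ad - bc
det = (-2)(3) - (-6)(1) = -6 - -6 = 0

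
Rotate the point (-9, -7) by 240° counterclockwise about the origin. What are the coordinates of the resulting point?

Rotation matrix for 240°: [[cos 240°, -sin 240°], [sin 240°, cos 240°]] ≈ [[-0.500000, 0.866025], [-0.866025, -0.500000]]
[[-0.500000, 0.866025], [-0.866025, -0.500000]] × [-9, -7]ᵀ ≈ [-1.5622, 11.2942]ᵀ
Result: (-1.5622, 11.2942)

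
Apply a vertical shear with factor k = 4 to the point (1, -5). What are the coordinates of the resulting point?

Shear matrix for vertical shear with factor k = 4:
[[1, 0], [4, 1]]
Result: (1, -5) → (1, -1)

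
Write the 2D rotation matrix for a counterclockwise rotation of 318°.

Rotation matrix formula: [[cos θ, -sin θ], [sin θ, cos θ]]
For θ = 318°:
cos(318°) = 0.7431
sin(318°) = -0.6691
Result: [[0.7431, 0.6691], [-0.6691, 0.7431]]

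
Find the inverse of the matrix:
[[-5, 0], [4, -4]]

For [[a,b],[c,d]], inverse = (1/det)·[[d,-b],[-c,a]]
det = (-5)(-4) - (0)(4) = 20 - 0 = 20
Inverse = (1/20)·[[-4, 0], [-4, -5]]
= [[-1/5, 0], [-1/5, -1/4]]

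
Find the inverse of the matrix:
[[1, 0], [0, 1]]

For [[a,b],[c,d]], inverse = (1/det)·[[d,-b],[-c,a]]
det = (1)(1) - (0)(0) = 1 - 0 = 1
Inverse = [[1, 0], [0, 1]]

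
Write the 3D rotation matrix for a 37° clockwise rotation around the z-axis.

Rotation matrix for clockwise 37° around z-axis:
A clockwise rotation by 37° is a counterclockwise rotation by -37°.
cos(-37°) = 0.7986, sin(-37°) = -0.6018
Result: [[0.7986, 0.6018, 0], [-0.6018, 0.7986, 0], [0, 0, 1]]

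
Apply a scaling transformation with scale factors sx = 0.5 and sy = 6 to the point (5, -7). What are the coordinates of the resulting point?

Scaling matrix:
[[0.50, 0], [0, 6]]
Result: (5 × 0.5, -7 × 6) = (2.5, -42)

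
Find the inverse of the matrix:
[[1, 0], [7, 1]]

For [[a,b],[c,d]], inverse = (1/det)·[[d,-b],[-c,a]]
det = (1)(1) - (0)(7) = 1 - 0 = 1
Inverse = [[1, 0], [-7, 1]]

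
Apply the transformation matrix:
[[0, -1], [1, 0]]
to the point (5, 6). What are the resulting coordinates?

Matrix multiplication:
[[0, -1], [1, 0]] × [5, 6]ᵀ
= [(0)(5) + (-1)(6), (1)(5) + (0)(6)]ᵀ
= [-6, 5]ᵀ
Result: (-6, 5)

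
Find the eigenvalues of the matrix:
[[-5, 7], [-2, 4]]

Characteristic equation: det(A - λI) = 0
λ² - (trace)λ + (det) = 0
trace = -5 + 4 = -1, det = (-5)(4) - (7)(-2) = -6
λ² - (-1)λ + (-6) = 0
λ = (-1 ± √((-1)² - 4·(-6))) / 2 = (-1 ± √25) / 2
Solving: λ = -3, 2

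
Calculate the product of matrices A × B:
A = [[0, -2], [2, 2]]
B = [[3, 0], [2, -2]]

Matrix multiplication:
C[0][0] = 0×3 + -2×2 = -4
C[0][1] = 0×0 + -2×-2 = 4
C[1][0] = 2×3 + 2×2 = 10
C[1][1] = 2×0 + 2×-2 = -4
Result: [[-4, 4], [10, -4]]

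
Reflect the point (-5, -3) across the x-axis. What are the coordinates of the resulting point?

Reflection across x-axis: (-5, -3) → (-5, 3)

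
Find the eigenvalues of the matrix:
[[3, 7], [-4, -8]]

Characteristic equation: det(A - λI) = 0
λ² - (trace)λ + (det) = 0
trace = 3 + -8 = -5, det = (3)(-8) - (7)(-4) = 4
λ² - (-5)λ + (4) = 0
λ = (-5 ± √((-5)² - 4·(4))) / 2 = (-5 ± √9) / 2
Solving: λ = -4, -1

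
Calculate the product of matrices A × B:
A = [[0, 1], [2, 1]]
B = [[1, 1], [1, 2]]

Matrix multiplication:
C[0][0] = 0×1 + 1×1 = 1
C[0][1] = 0×1 + 1×2 = 2
C[1][0] = 2×1 + 1×1 = 3
C[1][1] = 2×1 + 1×2 = 4
Result: [[1, 2], [3, 4]]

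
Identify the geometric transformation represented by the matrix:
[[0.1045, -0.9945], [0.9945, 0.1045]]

This matrix represents: rotation by 84° counterclockwise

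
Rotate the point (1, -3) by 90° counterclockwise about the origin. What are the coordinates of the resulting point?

Rotation matrix for 90°: [[cos 90°, -sin 90°], [sin 90°, cos 90°]] = [[0, -1], [1, 0]]
[[0, -1], [1, 0]] × [1, -3]ᵀ = [3, 1]ᵀ
Result: (3, 1)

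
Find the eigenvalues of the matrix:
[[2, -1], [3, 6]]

Characteristic equation: det(A - λI) = 0
λ² - (trace)λ + (det) = 0
trace = 2 + 6 = 8, det = (2)(6) - (-1)(3) = 15
λ² - (8)λ + (15) = 0
λ = (8 ± √((8)² - 4·(15))) / 2 = (8 ± √4) / 2
Solving: λ = 3, 5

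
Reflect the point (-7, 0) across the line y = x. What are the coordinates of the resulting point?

Reflection across line y = x: (-7, 0) → (0, -7)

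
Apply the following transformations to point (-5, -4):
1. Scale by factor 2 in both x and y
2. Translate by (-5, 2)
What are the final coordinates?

Step 1: Scale (-5, -4) by 2 → (-10, -8)
Step 2: Translate by (-5, 2) → (-15, -6)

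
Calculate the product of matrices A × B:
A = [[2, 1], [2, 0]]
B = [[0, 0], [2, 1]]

Matrix multiplication:
C[0][0] = 2×0 + 1×2 = 2
C[0][1] = 2×0 + 1×1 = 1
C[1][0] = 2×0 + 0×2 = 0
C[1][1] = 2×0 + 0×1 = 0
Result: [[2, 1], [0, 0]]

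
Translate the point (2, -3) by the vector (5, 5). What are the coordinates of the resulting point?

Translation by (5, 5) (homogeneous matrix [[1, 0, 5], [0, 1, 5], [0, 0, 1]]):
x' = 2 + 5 = 7
y' = -3 + 5 = 2
Result: (7, 2)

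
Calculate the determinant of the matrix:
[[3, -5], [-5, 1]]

For a 2×2 matrix [[a, b], [c, d]], det = ad - bc
det = (3)(1) - (-5)(-5) = 3 - 25 = -22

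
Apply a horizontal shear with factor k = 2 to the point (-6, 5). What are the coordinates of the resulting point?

Shear matrix for horizontal shear with factor k = 2:
[[1, 2], [0, 1]]
Result: (-6, 5) → (4, 5)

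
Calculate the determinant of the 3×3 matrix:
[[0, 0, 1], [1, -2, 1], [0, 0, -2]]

Expansion along first row:
det = 0·det([[-2,1],[0,-2]]) - 0·det([[1,1],[0,-2]]) + 1·det([[1,-2],[0,0]])
    = 0·(-2·-2 - 1·0) - 0·(1·-2 - 1·0) + 1·(1·0 - -2·0)
    = 0·4 - 0·-2 + 1·0
    = 0 + 0 + 0 = 0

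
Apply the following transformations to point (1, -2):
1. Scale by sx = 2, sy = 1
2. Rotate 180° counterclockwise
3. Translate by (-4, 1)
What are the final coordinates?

Step 1: Scale → (2, -2)
Step 2: Rotate 180° → (-2, 2)
Step 3: Translate → (-6, 3)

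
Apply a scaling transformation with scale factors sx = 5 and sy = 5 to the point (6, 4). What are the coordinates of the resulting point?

Scaling matrix:
[[5, 0], [0, 5]]
Result: (6 × 5, 4 × 5) = (30, 20)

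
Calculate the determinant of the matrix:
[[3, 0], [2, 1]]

For a 2×2 matrix [[a, b], [c, d]], det = ad - bc
det = (3)(1) - (0)(2) = 3 - 0 = 3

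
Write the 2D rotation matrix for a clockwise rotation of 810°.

Rotation matrix formula: [[cos θ, -sin θ], [sin θ, cos θ]]
A clockwise rotation by 810° is equivalent to a counterclockwise rotation by -810°.
For θ = -810°:
cos(-810°) = 0
sin(-810°) = -1
Result: [[0, 1], [-1, 0]]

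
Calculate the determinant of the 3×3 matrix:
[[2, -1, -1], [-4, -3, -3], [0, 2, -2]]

Expansion along first row:
det = 2·det([[-3,-3],[2,-2]]) - -1·det([[-4,-3],[0,-2]]) + -1·det([[-4,-3],[0,2]])
    = 2·(-3·-2 - -3·2) - -1·(-4·-2 - -3·0) + -1·(-4·2 - -3·0)
    = 2·12 - -1·8 + -1·-8
    = 24 + 8 + 8 = 40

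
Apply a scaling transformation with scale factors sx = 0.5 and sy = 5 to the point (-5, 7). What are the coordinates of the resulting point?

Scaling matrix:
[[0.50, 0], [0, 5]]
Result: (-5 × 0.5, 7 × 5) = (-2.5, 35)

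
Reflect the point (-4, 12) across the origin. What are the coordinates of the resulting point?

Reflection across origin: (-4, 12) → (4, -12)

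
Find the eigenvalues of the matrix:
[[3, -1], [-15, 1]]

Characteristic equation: det(A - λI) = 0
λ² - (trace)λ + (det) = 0
trace = 3 + 1 = 4, det = (3)(1) - (-1)(-15) = -12
λ² - (4)λ + (-12) = 0
λ = (4 ± √((4)² - 4·(-12))) / 2 = (4 ± √64) / 2
Solving: λ = -2, 6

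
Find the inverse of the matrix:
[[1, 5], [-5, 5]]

For [[a,b],[c,d]], inverse = (1/det)·[[d,-b],[-c,a]]
det = (1)(5) - (5)(-5) = 5 - -25 = 30
Inverse = (1/30)·[[5, -5], [5, 1]]
= [[1/6, -1/6], [1/6, 1/30]]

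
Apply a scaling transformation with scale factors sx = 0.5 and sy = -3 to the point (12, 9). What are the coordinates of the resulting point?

Scaling matrix:
[[0.50, 0], [0, -3]]
Result: (12 × 0.5, 9 × -3) = (6, -27)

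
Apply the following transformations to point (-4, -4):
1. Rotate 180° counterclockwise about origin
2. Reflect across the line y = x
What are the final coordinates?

Step 1: Rotate 180° → (4, 4)
Step 2: Reflect across line y = x → (4, 4)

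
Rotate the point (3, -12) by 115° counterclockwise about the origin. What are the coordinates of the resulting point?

Rotation matrix for 115°: [[cos 115°, -sin 115°], [sin 115°, cos 115°]] ≈ [[-0.422618, -0.906308], [0.906308, -0.422618]]
[[-0.422618, -0.906308], [0.906308, -0.422618]] × [3, -12]ᵀ ≈ [9.6078, 7.7903]ᵀ
Result: (9.6078, 7.7903)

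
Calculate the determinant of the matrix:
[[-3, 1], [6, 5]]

For a 2×2 matrix [[a, b], [c, d]], det = ad - bc
det = (-3)(5) - (1)(6) = -15 - 6 = -21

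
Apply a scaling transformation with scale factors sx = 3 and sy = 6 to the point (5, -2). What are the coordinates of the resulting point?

Scaling matrix:
[[3, 0], [0, 6]]
Result: (5 × 3, -2 × 6) = (15, -12)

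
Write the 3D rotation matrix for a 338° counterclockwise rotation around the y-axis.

Rotation matrix for counterclockwise 338° around y-axis:
cos(338°) = 0.9272, sin(338°) = -0.3746
Result: [[0.9272, 0, -0.3746], [0, 1, 0], [0.3746, 0, 0.9272]]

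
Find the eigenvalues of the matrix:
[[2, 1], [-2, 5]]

Characteristic equation: det(A - λI) = 0
λ² - (trace)λ + (det) = 0
trace = 2 + 5 = 7, det = (2)(5) - (1)(-2) = 12
λ² - (7)λ + (12) = 0
λ = (7 ± √((7)² - 4·(12))) / 2 = (7 ± √1) / 2
Solving: λ = 3, 4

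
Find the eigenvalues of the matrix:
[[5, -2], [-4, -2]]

Characteristic equation: det(A - λI) = 0
λ² - (trace)λ + (det) = 0
trace = 5 + -2 = 3, det = (5)(-2) - (-2)(-4) = -18
λ² - (3)λ + (-18) = 0
λ = (3 ± √((3)² - 4·(-18))) / 2 = (3 ± √81) / 2
Solving: λ = -3, 6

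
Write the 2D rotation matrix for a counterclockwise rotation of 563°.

Rotation matrix formula: [[cos θ, -sin θ], [sin θ, cos θ]]
For θ = 563°:
cos(563°) = -0.9205
sin(563°) = -0.3907
Result: [[-0.9205, 0.3907], [-0.3907, -0.9205]]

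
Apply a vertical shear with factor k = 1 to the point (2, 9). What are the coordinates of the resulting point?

Shear matrix for vertical shear with factor k = 1:
[[1, 0], [1, 1]]
Result: (2, 9) → (2, 11)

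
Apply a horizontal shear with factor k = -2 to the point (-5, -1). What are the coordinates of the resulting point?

Shear matrix for horizontal shear with factor k = -2:
[[1, -2], [0, 1]]
Result: (-5, -1) → (-3, -1)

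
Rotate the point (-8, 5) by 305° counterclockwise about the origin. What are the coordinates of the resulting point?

Rotation matrix for 305°: [[cos 305°, -sin 305°], [sin 305°, cos 305°]] ≈ [[0.573576, 0.819152], [-0.819152, 0.573576]]
[[0.573576, 0.819152], [-0.819152, 0.573576]] × [-8, 5]ᵀ ≈ [-0.4929, 9.4211]ᵀ
Result: (-0.4929, 9.4211)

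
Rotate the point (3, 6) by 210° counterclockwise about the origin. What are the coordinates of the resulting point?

Rotation matrix for 210°: [[cos 210°, -sin 210°], [sin 210°, cos 210°]] ≈ [[-0.866025, 0.500000], [-0.500000, -0.866025]]
[[-0.866025, 0.500000], [-0.500000, -0.866025]] × [3, 6]ᵀ ≈ [0.4019, -6.6962]ᵀ
Result: (0.4019, -6.6962)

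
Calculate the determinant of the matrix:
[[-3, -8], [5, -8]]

For a 2×2 matrix [[a, b], [c, d]], det = ad - bc
det = (-3)(-8) - (-8)(5) = 24 - -40 = 64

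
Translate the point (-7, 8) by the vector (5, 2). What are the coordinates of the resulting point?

Translation by (5, 2) (homogeneous matrix [[1, 0, 5], [0, 1, 2], [0, 0, 1]]):
x' = -7 + 5 = -2
y' = 8 + 2 = 10
Result: (-2, 10)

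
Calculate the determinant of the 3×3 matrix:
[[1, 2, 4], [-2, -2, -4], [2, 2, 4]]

Expansion along first row:
det = 1·det([[-2,-4],[2,4]]) - 2·det([[-2,-4],[2,4]]) + 4·det([[-2,-2],[2,2]])
    = 1·(-2·4 - -4·2) - 2·(-2·4 - -4·2) + 4·(-2·2 - -2·2)
    = 1·0 - 2·0 + 4·0
    = 0 + 0 + 0 = 0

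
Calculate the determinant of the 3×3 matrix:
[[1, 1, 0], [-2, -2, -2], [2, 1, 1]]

Expansion along first row:
det = 1·det([[-2,-2],[1,1]]) - 1·det([[-2,-2],[2,1]]) + 0·det([[-2,-2],[2,1]])
    = 1·(-2·1 - -2·1) - 1·(-2·1 - -2·2) + 0·(-2·1 - -2·2)
    = 1·0 - 1·2 + 0·2
    = 0 + -2 + 0 = -2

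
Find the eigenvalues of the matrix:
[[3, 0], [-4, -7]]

Characteristic equation: det(A - λI) = 0
λ² - (trace)λ + (det) = 0
trace = 3 + -7 = -4, det = (3)(-7) - (0)(-4) = -21
λ² - (-4)λ + (-21) = 0
λ = (-4 ± √((-4)² - 4·(-21))) / 2 = (-4 ± √100) / 2
Solving: λ = -7, 3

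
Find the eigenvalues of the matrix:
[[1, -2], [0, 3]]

Characteristic equation: det(A - λI) = 0
λ² - (trace)λ + (det) = 0
trace = 1 + 3 = 4, det = (1)(3) - (-2)(0) = 3
λ² - (4)λ + (3) = 0
λ = (4 ± √((4)² - 4·(3))) / 2 = (4 ± √4) / 2
Solving: λ = 1, 3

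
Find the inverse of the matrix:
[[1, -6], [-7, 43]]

For [[a,b],[c,d]], inverse = (1/det)·[[d,-b],[-c,a]]
det = (1)(43) - (-6)(-7) = 43 - 42 = 1
Inverse = [[43, 6], [7, 1]]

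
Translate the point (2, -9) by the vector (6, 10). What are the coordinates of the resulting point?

Translation by (6, 10) (homogeneous matrix [[1, 0, 6], [0, 1, 10], [0, 0, 1]]):
x' = 2 + 6 = 8
y' = -9 + 10 = 1
Result: (8, 1)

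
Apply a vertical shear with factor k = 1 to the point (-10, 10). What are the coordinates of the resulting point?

Shear matrix for vertical shear with factor k = 1:
[[1, 0], [1, 1]]
Result: (-10, 10) → (-10, 0)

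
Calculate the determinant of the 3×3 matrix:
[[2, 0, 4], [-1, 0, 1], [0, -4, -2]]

Expansion along first row:
det = 2·det([[0,1],[-4,-2]]) - 0·det([[-1,1],[0,-2]]) + 4·det([[-1,0],[0,-4]])
    = 2·(0·-2 - 1·-4) - 0·(-1·-2 - 1·0) + 4·(-1·-4 - 0·0)
    = 2·4 - 0·2 + 4·4
    = 8 + 0 + 16 = 24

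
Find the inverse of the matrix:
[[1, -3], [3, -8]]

For [[a,b],[c,d]], inverse = (1/det)·[[d,-b],[-c,a]]
det = (1)(-8) - (-3)(3) = -8 - -9 = 1
Inverse = [[-8, 3], [-3, 1]]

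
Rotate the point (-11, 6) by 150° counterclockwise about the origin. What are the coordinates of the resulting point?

Rotation matrix for 150°: [[cos 150°, -sin 150°], [sin 150°, cos 150°]] ≈ [[-0.866025, -0.500000], [0.500000, -0.866025]]
[[-0.866025, -0.500000], [0.500000, -0.866025]] × [-11, 6]ᵀ ≈ [6.5263, -10.6962]ᵀ
Result: (6.5263, -10.6962)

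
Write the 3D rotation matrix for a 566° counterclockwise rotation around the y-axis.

Rotation matrix for counterclockwise 566° around y-axis:
cos(566°) = -0.8988, sin(566°) = -0.4384
Result: [[-0.8988, 0, -0.4384], [0, 1, 0], [0.4384, 0, -0.8988]]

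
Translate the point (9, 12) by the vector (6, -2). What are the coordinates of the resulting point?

Translation by (6, -2) (homogeneous matrix [[1, 0, 6], [0, 1, -2], [0, 0, 1]]):
x' = 9 + 6 = 15
y' = 12 + -2 = 10
Result: (15, 10)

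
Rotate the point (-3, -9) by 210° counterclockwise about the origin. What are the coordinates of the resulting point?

Rotation matrix for 210°: [[cos 210°, -sin 210°], [sin 210°, cos 210°]] ≈ [[-0.866025, 0.500000], [-0.500000, -0.866025]]
[[-0.866025, 0.500000], [-0.500000, -0.866025]] × [-3, -9]ᵀ ≈ [-1.9019, 9.2942]ᵀ
Result: (-1.9019, 9.2942)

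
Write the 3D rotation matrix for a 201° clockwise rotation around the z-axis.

Rotation matrix for clockwise 201° around z-axis:
A clockwise rotation by 201° is a counterclockwise rotation by -201°.
cos(-201°) = -0.9336, sin(-201°) = 0.3584
Result: [[-0.9336, -0.3584, 0], [0.3584, -0.9336, 0], [0, 0, 1]]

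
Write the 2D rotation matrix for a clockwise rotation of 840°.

Rotation matrix formula: [[cos θ, -sin θ], [sin θ, cos θ]]
A clockwise rotation by 840° is equivalent to a counterclockwise rotation by -840°.
For θ = -840°:
cos(-840°) = -1/2
sin(-840°) = -√3/2
Result: [[-1/2, √3/2], [-√3/2, -1/2]]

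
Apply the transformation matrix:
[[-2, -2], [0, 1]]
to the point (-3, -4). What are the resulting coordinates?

Matrix multiplication:
[[-2, -2], [0, 1]] × [-3, -4]ᵀ
= [(-2)(-3) + (-2)(-4), (0)(-3) + (1)(-4)]ᵀ
= [14, -4]ᵀ
Result: (14, -4)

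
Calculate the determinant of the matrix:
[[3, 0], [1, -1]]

For a 2×2 matrix [[a, b], [c, d]], det = ad - bc
det = (3)(-1) - (0)(1) = -3 - 0 = -3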